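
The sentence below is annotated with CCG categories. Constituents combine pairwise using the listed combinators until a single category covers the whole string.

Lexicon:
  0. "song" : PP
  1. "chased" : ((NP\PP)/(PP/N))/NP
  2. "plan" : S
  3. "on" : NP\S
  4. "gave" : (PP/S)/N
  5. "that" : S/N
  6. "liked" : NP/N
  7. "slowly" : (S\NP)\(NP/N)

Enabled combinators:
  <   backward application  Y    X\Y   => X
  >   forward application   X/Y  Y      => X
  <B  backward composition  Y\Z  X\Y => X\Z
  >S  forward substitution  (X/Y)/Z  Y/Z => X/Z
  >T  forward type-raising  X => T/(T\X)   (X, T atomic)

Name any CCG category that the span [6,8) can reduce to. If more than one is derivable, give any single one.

S\NP

[0,8] S   <
  [0,6] NP   >
    [0,1] NP/(NP\PP)   >T
      [0,1] "song" : PP
    [1,6] NP\PP   >
      [1,4] (NP\PP)/(PP/N)   >
        [1,2] "chased" : ((NP\PP)/(PP/N))/NP
        [2,4] NP   <
          [2,3] "plan" : S
          [3,4] "on" : NP\S
      [4,6] PP/N   >S
        [4,5] "gave" : (PP/S)/N
        [5,6] "that" : S/N
  [6,8] S\NP   <
    [6,7] "liked" : NP/N
    [7,8] "slowly" : (S\NP)\(NP/N)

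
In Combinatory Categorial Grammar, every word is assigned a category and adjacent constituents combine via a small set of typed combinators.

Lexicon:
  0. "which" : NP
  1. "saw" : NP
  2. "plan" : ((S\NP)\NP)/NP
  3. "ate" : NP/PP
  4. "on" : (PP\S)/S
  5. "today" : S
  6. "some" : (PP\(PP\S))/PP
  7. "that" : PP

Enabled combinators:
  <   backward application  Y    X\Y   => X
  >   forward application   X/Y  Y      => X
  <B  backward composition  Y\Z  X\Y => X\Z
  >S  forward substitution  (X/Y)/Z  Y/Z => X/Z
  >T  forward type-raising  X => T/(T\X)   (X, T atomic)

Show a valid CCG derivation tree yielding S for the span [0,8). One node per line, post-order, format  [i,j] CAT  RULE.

[0,8] S   >
  [0,1] S/(S\NP)   >T
    [0,1] "which" : NP
  [1,8] S\NP   <
    [1,2] "saw" : NP
    [2,8] (S\NP)\NP   >
      [2,3] "plan" : ((S\NP)\NP)/NP
      [3,8] NP   >
        [3,4] "ate" : NP/PP
        [4,8] PP   <
          [4,6] PP\S   >
            [4,5] "on" : (PP\S)/S
            [5,6] "today" : S
          [6,8] PP\(PP\S)   >
            [6,7] "some" : (PP\(PP\S))/PP
            [7,8] "that" : PP

[0,1] NP  lex  "which"
[0,1] S/(S\NP)  >T
[1,2] NP  lex  "saw"
[2,3] ((S\NP)\NP)/NP  lex  "plan"
[3,4] NP/PP  lex  "ate"
[4,5] (PP\S)/S  lex  "on"
[5,6] S  lex  "today"
[4,6] PP\S  >  k=5
[6,7] (PP\(PP\S))/PP  lex  "some"
[7,8] PP  lex  "that"
[6,8] PP\(PP\S)  >  k=7
[4,8] PP  <  k=6
[3,8] NP  >  k=4
[2,8] (S\NP)\NP  >  k=3
[1,8] S\NP  <  k=2
[0,8] S  >  k=1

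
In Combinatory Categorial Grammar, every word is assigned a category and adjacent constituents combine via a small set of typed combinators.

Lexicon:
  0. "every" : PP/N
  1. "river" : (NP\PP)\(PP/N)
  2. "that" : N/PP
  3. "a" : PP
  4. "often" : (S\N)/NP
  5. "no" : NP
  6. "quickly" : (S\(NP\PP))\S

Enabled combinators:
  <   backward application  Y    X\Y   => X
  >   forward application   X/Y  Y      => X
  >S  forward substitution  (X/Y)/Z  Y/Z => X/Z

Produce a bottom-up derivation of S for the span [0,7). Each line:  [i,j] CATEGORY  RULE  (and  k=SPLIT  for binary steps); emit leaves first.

[0,7] S   <
  [0,2] NP\PP   <
    [0,1] "every" : PP/N
    [1,2] "river" : (NP\PP)\(PP/N)
  [2,7] S\(NP\PP)   <
    [2,6] S   <
      [2,4] N   >
        [2,3] "that" : N/PP
        [3,4] "a" : PP
      [4,6] S\N   >
        [4,5] "often" : (S\N)/NP
        [5,6] "no" : NP
    [6,7] "quickly" : (S\(NP\PP))\S

[0,1] PP/N  lex  "every"
[1,2] (NP\PP)\(PP/N)  lex  "river"
[0,2] NP\PP  <  k=1
[2,3] N/PP  lex  "that"
[3,4] PP  lex  "a"
[2,4] N  >  k=3
[4,5] (S\N)/NP  lex  "often"
[5,6] NP  lex  "no"
[4,6] S\N  >  k=5
[2,6] S  <  k=4
[6,7] (S\(NP\PP))\S  lex  "quickly"
[2,7] S\(NP\PP)  <  k=6
[0,7] S  <  k=2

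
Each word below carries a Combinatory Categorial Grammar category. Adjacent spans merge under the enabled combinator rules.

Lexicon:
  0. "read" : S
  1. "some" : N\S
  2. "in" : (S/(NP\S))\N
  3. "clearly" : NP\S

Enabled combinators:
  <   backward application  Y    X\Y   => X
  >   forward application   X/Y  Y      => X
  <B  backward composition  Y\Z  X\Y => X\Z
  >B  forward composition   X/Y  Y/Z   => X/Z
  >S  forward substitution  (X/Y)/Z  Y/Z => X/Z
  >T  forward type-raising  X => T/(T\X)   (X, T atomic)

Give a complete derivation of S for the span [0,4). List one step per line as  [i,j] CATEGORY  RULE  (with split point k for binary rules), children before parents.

[0,1] S  lex  "read"
[1,2] N\S  lex  "some"
[0,2] N  <  k=1
[2,3] (S/(NP\S))\N  lex  "in"
[0,3] S/(NP\S)  <  k=2
[3,4] NP\S  lex  "clearly"
[0,4] S  >  k=3

[0,4] S   >
  [0,3] S/(NP\S)   <
    [0,2] N   <
      [0,1] "read" : S
      [1,2] "some" : N\S
    [2,3] "in" : (S/(NP\S))\N
  [3,4] "clearly" : NP\S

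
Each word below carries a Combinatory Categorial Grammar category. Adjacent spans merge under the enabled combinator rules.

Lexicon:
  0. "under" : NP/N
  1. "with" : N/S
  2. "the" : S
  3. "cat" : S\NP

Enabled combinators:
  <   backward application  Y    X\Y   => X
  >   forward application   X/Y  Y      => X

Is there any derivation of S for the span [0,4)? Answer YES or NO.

YES

[0,4] S   <
  [0,3] NP   >
    [0,1] "under" : NP/N
    [1,3] N   >
      [1,2] "with" : N/S
      [2,3] "the" : S
  [3,4] "cat" : S\NP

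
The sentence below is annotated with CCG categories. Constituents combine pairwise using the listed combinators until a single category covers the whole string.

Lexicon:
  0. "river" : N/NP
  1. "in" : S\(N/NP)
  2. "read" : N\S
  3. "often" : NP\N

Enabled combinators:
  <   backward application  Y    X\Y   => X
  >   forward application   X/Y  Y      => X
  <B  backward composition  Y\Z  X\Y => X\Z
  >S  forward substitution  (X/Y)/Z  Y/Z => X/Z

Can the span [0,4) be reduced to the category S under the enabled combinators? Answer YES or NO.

NO

N/NP S\(N/NP) N\S NP\N
CKY chart[0,4] = {NP}; S ∉ chart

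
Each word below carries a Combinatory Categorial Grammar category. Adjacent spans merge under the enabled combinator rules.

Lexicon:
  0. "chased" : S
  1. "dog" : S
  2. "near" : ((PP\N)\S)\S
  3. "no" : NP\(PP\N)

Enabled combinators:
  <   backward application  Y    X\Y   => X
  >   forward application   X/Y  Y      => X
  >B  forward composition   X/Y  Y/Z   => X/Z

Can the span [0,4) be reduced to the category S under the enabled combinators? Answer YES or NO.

S S ((PP\N)\S)\S NP\(PP\N)
CKY chart[0,4] = {NP}; S ∉ chart

NO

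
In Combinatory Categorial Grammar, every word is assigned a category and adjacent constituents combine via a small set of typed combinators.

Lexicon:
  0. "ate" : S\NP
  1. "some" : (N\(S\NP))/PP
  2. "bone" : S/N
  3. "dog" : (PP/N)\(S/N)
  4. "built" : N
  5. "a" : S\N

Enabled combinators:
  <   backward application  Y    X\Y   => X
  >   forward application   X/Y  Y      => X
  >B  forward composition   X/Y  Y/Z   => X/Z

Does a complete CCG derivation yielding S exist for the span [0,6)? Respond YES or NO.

[0,6] S   <
  [0,5] N   <
    [0,1] "ate" : S\NP
    [1,5] N\(S\NP)   >
      [1,2] "some" : (N\(S\NP))/PP
      [2,5] PP   >
        [2,4] PP/N   <
          [2,3] "bone" : S/N
          [3,4] "dog" : (PP/N)\(S/N)
        [4,5] "built" : N
  [5,6] "a" : S\N

YES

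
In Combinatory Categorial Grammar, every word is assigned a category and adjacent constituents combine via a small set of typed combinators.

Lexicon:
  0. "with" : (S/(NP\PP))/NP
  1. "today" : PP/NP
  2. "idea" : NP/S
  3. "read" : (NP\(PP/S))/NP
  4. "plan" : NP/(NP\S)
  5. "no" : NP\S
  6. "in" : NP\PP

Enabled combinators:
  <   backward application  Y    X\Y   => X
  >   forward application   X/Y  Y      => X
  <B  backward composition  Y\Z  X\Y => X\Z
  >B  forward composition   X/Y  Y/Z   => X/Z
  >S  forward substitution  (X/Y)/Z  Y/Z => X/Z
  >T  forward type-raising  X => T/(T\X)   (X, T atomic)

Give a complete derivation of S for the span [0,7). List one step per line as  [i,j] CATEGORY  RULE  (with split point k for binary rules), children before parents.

[0,1] (S/(NP\PP))/NP  lex  "with"
[1,2] PP/NP  lex  "today"
[2,3] NP/S  lex  "idea"
[1,3] PP/S  >B  k=2
[3,4] (NP\(PP/S))/NP  lex  "read"
[4,5] NP/(NP\S)  lex  "plan"
[5,6] NP\S  lex  "no"
[4,6] NP  >  k=5
[3,6] NP\(PP/S)  >  k=4
[1,6] NP  <  k=3
[0,6] S/(NP\PP)  >  k=1
[6,7] NP\PP  lex  "in"
[0,7] S  >  k=6

[0,7] S   >
  [0,6] S/(NP\PP)   >
    [0,1] "with" : (S/(NP\PP))/NP
    [1,6] NP   <
      [1,3] PP/S   >B
        [1,2] "today" : PP/NP
        [2,3] "idea" : NP/S
      [3,6] NP\(PP/S)   >
        [3,4] "read" : (NP\(PP/S))/NP
        [4,6] NP   >
          [4,5] "plan" : NP/(NP\S)
          [5,6] "no" : NP\S
  [6,7] "in" : NP\PP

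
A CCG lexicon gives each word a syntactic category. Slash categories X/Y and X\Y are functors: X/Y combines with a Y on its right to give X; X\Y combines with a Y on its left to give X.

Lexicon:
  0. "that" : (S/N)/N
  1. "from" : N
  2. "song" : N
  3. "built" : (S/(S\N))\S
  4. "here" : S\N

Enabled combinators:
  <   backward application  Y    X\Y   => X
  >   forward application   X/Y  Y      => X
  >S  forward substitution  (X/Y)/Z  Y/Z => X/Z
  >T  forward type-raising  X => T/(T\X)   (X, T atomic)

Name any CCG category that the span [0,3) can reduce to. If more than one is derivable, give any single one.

S

[0,5] S   >
  [0,4] S/(S\N)   <
    [0,3] S   >
      [0,2] S/N   >
        [0,1] "that" : (S/N)/N
        [1,2] "from" : N
      [2,3] "song" : N
    [3,4] "built" : (S/(S\N))\S
  [4,5] "here" : S\N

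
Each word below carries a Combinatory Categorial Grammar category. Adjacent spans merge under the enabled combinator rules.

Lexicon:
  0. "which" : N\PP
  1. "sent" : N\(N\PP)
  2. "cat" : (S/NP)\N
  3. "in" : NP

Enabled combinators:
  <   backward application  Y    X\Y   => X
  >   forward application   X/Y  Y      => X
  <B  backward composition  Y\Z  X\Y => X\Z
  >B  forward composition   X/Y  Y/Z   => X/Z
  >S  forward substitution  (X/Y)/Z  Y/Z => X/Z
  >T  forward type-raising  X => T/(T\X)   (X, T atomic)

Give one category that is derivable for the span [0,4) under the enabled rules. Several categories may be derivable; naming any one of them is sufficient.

S

[0,4] S   >
  [0,3] S/NP   <
    [0,2] N   <
      [0,1] "which" : N\PP
      [1,2] "sent" : N\(N\PP)
    [2,3] "cat" : (S/NP)\N
  [3,4] "in" : NP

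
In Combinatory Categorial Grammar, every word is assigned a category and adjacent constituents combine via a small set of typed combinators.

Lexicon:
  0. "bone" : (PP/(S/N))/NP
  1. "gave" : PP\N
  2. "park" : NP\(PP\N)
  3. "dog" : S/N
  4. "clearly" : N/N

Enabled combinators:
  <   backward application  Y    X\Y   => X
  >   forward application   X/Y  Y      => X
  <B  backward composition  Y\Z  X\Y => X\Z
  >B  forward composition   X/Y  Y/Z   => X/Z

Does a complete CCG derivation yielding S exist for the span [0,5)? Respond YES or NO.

(PP/(S/N))/NP PP\N NP\(PP\N) S/N N/N
CKY chart[0,5] = {PP}; S ∉ chart

NO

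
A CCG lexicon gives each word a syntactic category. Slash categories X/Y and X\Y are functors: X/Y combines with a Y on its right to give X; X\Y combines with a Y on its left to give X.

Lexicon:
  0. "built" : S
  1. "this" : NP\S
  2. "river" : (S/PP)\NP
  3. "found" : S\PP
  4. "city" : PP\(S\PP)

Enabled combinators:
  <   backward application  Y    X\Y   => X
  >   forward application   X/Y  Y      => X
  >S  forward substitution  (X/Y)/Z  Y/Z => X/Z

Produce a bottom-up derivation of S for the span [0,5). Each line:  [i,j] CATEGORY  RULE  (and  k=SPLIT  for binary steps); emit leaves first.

[0,1] S  lex  "built"
[1,2] NP\S  lex  "this"
[0,2] NP  <  k=1
[2,3] (S/PP)\NP  lex  "river"
[0,3] S/PP  <  k=2
[3,4] S\PP  lex  "found"
[4,5] PP\(S\PP)  lex  "city"
[3,5] PP  <  k=4
[0,5] S  >  k=3

[0,5] S   >
  [0,3] S/PP   <
    [0,2] NP   <
      [0,1] "built" : S
      [1,2] "this" : NP\S
    [2,3] "river" : (S/PP)\NP
  [3,5] PP   <
    [3,4] "found" : S\PP
    [4,5] "city" : PP\(S\PP)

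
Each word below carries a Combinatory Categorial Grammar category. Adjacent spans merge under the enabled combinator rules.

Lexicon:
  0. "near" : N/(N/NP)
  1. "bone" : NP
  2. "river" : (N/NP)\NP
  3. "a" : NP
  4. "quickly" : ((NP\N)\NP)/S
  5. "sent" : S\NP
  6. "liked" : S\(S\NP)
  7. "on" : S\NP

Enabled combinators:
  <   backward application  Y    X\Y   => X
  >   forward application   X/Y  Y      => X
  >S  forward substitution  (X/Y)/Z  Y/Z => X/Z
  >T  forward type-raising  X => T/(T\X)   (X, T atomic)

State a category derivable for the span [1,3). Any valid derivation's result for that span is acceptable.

N/NP

[0,8] S   <
  [0,7] NP   <
    [0,3] N   >
      [0,1] "near" : N/(N/NP)
      [1,3] N/NP   <
        [1,2] "bone" : NP
        [2,3] "river" : (N/NP)\NP
    [3,7] NP\N   <
      [3,4] "a" : NP
      [4,7] (NP\N)\NP   >
        [4,5] "quickly" : ((NP\N)\NP)/S
        [5,7] S   <
          [5,6] "sent" : S\NP
          [6,7] "liked" : S\(S\NP)
  [7,8] "on" : S\NP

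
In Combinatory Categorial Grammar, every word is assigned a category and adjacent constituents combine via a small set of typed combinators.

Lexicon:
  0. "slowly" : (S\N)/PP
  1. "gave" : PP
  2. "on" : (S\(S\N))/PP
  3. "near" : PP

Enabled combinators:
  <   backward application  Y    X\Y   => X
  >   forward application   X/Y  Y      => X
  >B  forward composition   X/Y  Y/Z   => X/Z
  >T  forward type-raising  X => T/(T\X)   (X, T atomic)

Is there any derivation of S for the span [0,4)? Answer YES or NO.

YES

[0,4] S   <
  [0,2] S\N   >
    [0,1] "slowly" : (S\N)/PP
    [1,2] "gave" : PP
  [2,4] S\(S\N)   >
    [2,3] "on" : (S\(S\N))/PP
    [3,4] "near" : PP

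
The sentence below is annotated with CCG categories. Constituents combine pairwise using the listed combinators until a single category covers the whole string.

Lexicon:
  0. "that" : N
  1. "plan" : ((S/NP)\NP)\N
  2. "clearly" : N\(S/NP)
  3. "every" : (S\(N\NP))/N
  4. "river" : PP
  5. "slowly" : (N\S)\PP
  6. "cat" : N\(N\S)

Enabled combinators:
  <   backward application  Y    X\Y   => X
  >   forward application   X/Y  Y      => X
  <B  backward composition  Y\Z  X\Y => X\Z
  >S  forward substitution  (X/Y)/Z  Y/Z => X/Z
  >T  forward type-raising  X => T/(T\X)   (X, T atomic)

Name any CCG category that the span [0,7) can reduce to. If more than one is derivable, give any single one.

S

[0,7] S   <
  [0,3] N\NP   <B
    [0,2] (S/NP)\NP   <
      [0,1] "that" : N
      [1,2] "plan" : ((S/NP)\NP)\N
    [2,3] "clearly" : N\(S/NP)
  [3,7] S\(N\NP)   >
    [3,4] "every" : (S\(N\NP))/N
    [4,7] N   <
      [4,6] N\S   <
        [4,5] "river" : PP
        [5,6] "slowly" : (N\S)\PP
      [6,7] "cat" : N\(N\S)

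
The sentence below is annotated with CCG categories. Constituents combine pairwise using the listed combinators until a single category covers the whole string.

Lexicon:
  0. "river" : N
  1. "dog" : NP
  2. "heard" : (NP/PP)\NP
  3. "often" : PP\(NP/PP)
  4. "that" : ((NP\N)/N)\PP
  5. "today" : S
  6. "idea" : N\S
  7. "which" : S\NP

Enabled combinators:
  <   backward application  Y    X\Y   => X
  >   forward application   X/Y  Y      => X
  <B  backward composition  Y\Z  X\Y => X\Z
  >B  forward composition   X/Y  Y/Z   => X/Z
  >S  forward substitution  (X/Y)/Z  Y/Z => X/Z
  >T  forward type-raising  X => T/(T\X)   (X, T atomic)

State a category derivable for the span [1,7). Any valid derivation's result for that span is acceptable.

NP\N

[0,8] S   <
  [0,7] NP   >
    [0,1] NP/(NP\N)   >T
      [0,1] "river" : N
    [1,7] NP\N   >
      [1,5] (NP\N)/N   <
        [1,4] PP   >
          [1,2] PP/(PP\NP)   >T
            [1,2] "dog" : NP
          [2,4] PP\NP   <B
            [2,3] "heard" : (NP/PP)\NP
            [3,4] "often" : PP\(NP/PP)
        [4,5] "that" : ((NP\N)/N)\PP
      [5,7] N   <
        [5,6] "today" : S
        [6,7] "idea" : N\S
  [7,8] "which" : S\NP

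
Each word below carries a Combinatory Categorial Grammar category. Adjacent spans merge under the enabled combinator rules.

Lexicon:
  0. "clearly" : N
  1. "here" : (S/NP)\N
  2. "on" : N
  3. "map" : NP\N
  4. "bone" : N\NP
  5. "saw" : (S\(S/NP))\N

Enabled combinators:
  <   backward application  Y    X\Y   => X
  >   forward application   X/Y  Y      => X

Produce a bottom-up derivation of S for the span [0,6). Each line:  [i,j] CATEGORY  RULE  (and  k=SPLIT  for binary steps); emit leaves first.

[0,6] S   <
  [0,2] S/NP   <
    [0,1] "clearly" : N
    [1,2] "here" : (S/NP)\N
  [2,6] S\(S/NP)   <
    [2,5] N   <
      [2,4] NP   <
        [2,3] "on" : N
        [3,4] "map" : NP\N
      [4,5] "bone" : N\NP
    [5,6] "saw" : (S\(S/NP))\N

[0,1] N  lex  "clearly"
[1,2] (S/NP)\N  lex  "here"
[0,2] S/NP  <  k=1
[2,3] N  lex  "on"
[3,4] NP\N  lex  "map"
[2,4] NP  <  k=3
[4,5] N\NP  lex  "bone"
[2,5] N  <  k=4
[5,6] (S\(S/NP))\N  lex  "saw"
[2,6] S\(S/NP)  <  k=5
[0,6] S  <  k=2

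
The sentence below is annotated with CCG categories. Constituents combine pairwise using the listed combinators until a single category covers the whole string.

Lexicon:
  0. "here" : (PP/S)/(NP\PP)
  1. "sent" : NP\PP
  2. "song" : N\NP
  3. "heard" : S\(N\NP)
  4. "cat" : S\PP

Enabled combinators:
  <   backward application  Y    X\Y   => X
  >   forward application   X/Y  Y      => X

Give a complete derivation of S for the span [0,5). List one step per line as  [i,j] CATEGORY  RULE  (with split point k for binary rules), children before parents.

[0,1] (PP/S)/(NP\PP)  lex  "here"
[1,2] NP\PP  lex  "sent"
[0,2] PP/S  >  k=1
[2,3] N\NP  lex  "song"
[3,4] S\(N\NP)  lex  "heard"
[2,4] S  <  k=3
[0,4] PP  >  k=2
[4,5] S\PP  lex  "cat"
[0,5] S  <  k=4

[0,5] S   <
  [0,4] PP   >
    [0,2] PP/S   >
      [0,1] "here" : (PP/S)/(NP\PP)
      [1,2] "sent" : NP\PP
    [2,4] S   <
      [2,3] "song" : N\NP
      [3,4] "heard" : S\(N\NP)
  [4,5] "cat" : S\PP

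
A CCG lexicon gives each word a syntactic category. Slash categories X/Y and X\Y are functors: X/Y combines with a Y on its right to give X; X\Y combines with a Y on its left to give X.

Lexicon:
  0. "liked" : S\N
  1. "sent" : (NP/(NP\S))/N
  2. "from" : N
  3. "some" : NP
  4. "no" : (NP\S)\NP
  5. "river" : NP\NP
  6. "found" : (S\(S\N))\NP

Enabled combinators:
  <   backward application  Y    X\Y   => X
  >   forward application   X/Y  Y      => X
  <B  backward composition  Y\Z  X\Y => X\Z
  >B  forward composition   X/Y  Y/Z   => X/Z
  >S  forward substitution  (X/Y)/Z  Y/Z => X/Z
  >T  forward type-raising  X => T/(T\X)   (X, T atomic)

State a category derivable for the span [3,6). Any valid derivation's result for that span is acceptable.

[0,7] S   <
  [0,1] "liked" : S\N
  [1,7] S\(S\N)   <
    [1,6] NP   >
      [1,3] NP/(NP\S)   >
        [1,2] "sent" : (NP/(NP\S))/N
        [2,3] "from" : N
      [3,6] NP\S   <B
        [3,5] NP\S   <
          [3,4] "some" : NP
          [4,5] "no" : (NP\S)\NP
        [5,6] "river" : NP\NP
    [6,7] "found" : (S\(S\N))\NP

NP\S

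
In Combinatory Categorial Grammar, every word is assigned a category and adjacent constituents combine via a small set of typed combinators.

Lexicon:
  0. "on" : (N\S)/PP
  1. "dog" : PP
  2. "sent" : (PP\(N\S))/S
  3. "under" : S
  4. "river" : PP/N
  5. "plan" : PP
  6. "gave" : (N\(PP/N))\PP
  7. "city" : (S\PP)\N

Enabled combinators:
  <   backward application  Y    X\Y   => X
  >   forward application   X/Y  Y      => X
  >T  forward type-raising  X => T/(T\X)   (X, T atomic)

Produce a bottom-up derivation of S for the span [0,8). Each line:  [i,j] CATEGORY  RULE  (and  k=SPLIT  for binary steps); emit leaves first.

[0,8] S   <
  [0,4] PP   <
    [0,2] N\S   >
      [0,1] "on" : (N\S)/PP
      [1,2] "dog" : PP
    [2,4] PP\(N\S)   >
      [2,3] "sent" : (PP\(N\S))/S
      [3,4] "under" : S
  [4,8] S\PP   <
    [4,7] N   <
      [4,5] "river" : PP/N
      [5,7] N\(PP/N)   <
        [5,6] "plan" : PP
        [6,7] "gave" : (N\(PP/N))\PP
    [7,8] "city" : (S\PP)\N

[0,1] (N\S)/PP  lex  "on"
[1,2] PP  lex  "dog"
[0,2] N\S  >  k=1
[2,3] (PP\(N\S))/S  lex  "sent"
[3,4] S  lex  "under"
[2,4] PP\(N\S)  >  k=3
[0,4] PP  <  k=2
[4,5] PP/N  lex  "river"
[5,6] PP  lex  "plan"
[6,7] (N\(PP/N))\PP  lex  "gave"
[5,7] N\(PP/N)  <  k=6
[4,7] N  <  k=5
[7,8] (S\PP)\N  lex  "city"
[4,8] S\PP  <  k=7
[0,8] S  <  k=4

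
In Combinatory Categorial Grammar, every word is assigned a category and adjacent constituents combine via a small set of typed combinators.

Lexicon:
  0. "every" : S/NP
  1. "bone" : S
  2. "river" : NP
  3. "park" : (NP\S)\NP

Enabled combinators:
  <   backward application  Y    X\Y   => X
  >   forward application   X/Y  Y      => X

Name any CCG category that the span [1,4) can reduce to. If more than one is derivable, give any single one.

[0,4] S   >
  [0,1] "every" : S/NP
  [1,4] NP   <
    [1,2] "bone" : S
    [2,4] NP\S   <
      [2,3] "river" : NP
      [3,4] "park" : (NP\S)\NP

NP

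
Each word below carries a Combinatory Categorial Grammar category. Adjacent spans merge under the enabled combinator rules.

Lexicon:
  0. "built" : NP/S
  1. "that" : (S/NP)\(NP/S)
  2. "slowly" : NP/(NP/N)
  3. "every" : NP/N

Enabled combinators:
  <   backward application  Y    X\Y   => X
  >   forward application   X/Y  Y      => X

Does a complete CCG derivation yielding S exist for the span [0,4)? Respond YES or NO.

[0,4] S   >
  [0,2] S/NP   <
    [0,1] "built" : NP/S
    [1,2] "that" : (S/NP)\(NP/S)
  [2,4] NP   >
    [2,3] "slowly" : NP/(NP/N)
    [3,4] "every" : NP/N

YES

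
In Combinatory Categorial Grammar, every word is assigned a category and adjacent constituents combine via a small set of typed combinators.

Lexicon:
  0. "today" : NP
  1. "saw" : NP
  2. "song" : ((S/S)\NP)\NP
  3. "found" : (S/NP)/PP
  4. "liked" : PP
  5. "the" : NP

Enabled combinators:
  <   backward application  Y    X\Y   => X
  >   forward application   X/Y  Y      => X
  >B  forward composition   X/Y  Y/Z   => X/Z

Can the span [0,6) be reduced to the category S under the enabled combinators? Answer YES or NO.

YES

[0,6] S   >
  [0,5] S/NP   >B
    [0,3] S/S   <
      [0,1] "today" : NP
      [1,3] (S/S)\NP   <
        [1,2] "saw" : NP
        [2,3] "song" : ((S/S)\NP)\NP
    [3,5] S/NP   >
      [3,4] "found" : (S/NP)/PP
      [4,5] "liked" : PP
  [5,6] "the" : NP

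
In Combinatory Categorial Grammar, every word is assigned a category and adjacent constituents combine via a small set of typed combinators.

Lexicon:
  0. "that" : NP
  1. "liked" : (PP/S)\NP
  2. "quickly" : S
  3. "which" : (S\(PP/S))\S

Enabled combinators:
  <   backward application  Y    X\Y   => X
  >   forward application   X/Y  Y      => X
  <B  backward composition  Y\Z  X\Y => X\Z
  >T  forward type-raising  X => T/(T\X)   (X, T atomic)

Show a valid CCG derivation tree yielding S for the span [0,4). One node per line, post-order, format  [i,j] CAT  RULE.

[0,4] S   <
  [0,1] "that" : NP
  [1,4] S\NP   <B
    [1,2] "liked" : (PP/S)\NP
    [2,4] S\(PP/S)   <
      [2,3] "quickly" : S
      [3,4] "which" : (S\(PP/S))\S

[0,1] NP  lex  "that"
[1,2] (PP/S)\NP  lex  "liked"
[2,3] S  lex  "quickly"
[3,4] (S\(PP/S))\S  lex  "which"
[2,4] S\(PP/S)  <  k=3
[1,4] S\NP  <B  k=2
[0,4] S  <  k=1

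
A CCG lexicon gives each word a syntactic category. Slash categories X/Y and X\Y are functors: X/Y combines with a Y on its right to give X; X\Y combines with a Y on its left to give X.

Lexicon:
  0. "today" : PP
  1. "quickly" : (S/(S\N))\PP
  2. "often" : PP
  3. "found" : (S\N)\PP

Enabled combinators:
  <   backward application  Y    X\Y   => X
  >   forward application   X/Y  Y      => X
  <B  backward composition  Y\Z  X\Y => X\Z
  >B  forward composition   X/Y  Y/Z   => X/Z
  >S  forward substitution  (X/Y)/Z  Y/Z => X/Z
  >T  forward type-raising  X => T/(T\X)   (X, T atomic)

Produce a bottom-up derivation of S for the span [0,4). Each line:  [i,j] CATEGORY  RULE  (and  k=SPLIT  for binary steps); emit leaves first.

[0,1] PP  lex  "today"
[1,2] (S/(S\N))\PP  lex  "quickly"
[0,2] S/(S\N)  <  k=1
[2,3] PP  lex  "often"
[3,4] (S\N)\PP  lex  "found"
[2,4] S\N  <  k=3
[0,4] S  >  k=2

[0,4] S   >
  [0,2] S/(S\N)   <
    [0,1] "today" : PP
    [1,2] "quickly" : (S/(S\N))\PP
  [2,4] S\N   <
    [2,3] "often" : PP
    [3,4] "found" : (S\N)\PP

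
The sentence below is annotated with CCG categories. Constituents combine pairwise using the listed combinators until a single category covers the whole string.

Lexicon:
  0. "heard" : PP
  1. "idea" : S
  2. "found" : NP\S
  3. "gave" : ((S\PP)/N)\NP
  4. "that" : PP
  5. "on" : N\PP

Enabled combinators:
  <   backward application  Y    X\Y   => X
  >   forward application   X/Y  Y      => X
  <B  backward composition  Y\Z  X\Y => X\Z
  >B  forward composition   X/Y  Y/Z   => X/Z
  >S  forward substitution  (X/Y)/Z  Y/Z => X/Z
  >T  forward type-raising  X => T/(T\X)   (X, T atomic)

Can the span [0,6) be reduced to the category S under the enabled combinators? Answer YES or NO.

YES

[0,6] S   <
  [0,1] "heard" : PP
  [1,6] S\PP   >
    [1,4] (S\PP)/N   <
      [1,3] NP   <
        [1,2] "idea" : S
        [2,3] "found" : NP\S
      [3,4] "gave" : ((S\PP)/N)\NP
    [4,6] N   <
      [4,5] "that" : PP
      [5,6] "on" : N\PP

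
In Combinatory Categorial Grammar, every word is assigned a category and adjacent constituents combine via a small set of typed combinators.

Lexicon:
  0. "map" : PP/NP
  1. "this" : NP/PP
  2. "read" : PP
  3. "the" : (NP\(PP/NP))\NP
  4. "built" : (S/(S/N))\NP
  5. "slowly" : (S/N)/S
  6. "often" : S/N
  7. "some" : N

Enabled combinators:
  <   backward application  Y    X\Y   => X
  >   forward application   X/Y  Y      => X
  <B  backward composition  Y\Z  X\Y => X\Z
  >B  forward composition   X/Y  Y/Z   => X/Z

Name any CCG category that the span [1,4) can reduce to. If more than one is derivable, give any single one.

NP\(PP/NP)

[0,8] S   >
  [0,5] S/(S/N)   <
    [0,4] NP   <
      [0,1] "map" : PP/NP
      [1,4] NP\(PP/NP)   <
        [1,3] NP   >
          [1,2] "this" : NP/PP
          [2,3] "read" : PP
        [3,4] "the" : (NP\(PP/NP))\NP
    [4,5] "built" : (S/(S/N))\NP
  [5,8] S/N   >
    [5,6] "slowly" : (S/N)/S
    [6,8] S   >
      [6,7] "often" : S/N
      [7,8] "some" : N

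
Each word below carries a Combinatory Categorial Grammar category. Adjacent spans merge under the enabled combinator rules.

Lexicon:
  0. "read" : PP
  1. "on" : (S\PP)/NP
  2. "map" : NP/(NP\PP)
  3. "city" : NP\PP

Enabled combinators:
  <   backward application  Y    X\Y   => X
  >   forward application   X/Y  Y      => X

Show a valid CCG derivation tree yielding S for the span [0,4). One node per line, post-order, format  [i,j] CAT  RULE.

[0,1] PP  lex  "read"
[1,2] (S\PP)/NP  lex  "on"
[2,3] NP/(NP\PP)  lex  "map"
[3,4] NP\PP  lex  "city"
[2,4] NP  >  k=3
[1,4] S\PP  >  k=2
[0,4] S  <  k=1

[0,4] S   <
  [0,1] "read" : PP
  [1,4] S\PP   >
    [1,2] "on" : (S\PP)/NP
    [2,4] NP   >
      [2,3] "map" : NP/(NP\PP)
      [3,4] "city" : NP\PP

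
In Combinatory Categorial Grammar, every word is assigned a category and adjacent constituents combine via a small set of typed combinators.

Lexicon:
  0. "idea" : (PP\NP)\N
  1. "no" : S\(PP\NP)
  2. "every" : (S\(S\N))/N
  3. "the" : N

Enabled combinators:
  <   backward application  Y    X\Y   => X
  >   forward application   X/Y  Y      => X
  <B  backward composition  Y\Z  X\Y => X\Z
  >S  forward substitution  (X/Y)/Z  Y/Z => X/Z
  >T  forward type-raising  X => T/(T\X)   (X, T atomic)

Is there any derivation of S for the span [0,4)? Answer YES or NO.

YES

[0,4] S   <
  [0,2] S\N   <B
    [0,1] "idea" : (PP\NP)\N
    [1,2] "no" : S\(PP\NP)
  [2,4] S\(S\N)   >
    [2,3] "every" : (S\(S\N))/N
    [3,4] "the" : N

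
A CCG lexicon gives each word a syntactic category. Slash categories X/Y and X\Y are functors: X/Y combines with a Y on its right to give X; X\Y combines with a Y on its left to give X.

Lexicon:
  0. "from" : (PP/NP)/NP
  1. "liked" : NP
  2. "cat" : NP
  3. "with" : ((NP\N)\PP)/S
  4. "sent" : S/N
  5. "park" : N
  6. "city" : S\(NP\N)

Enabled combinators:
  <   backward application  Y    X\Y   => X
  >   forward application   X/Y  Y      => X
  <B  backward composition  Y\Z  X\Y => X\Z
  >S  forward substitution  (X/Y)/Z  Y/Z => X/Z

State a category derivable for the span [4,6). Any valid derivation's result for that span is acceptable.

S

[0,7] S   <
  [0,3] PP   >
    [0,2] PP/NP   >
      [0,1] "from" : (PP/NP)/NP
      [1,2] "liked" : NP
    [2,3] "cat" : NP
  [3,7] S\PP   <B
    [3,6] (NP\N)\PP   >
      [3,4] "with" : ((NP\N)\PP)/S
      [4,6] S   >
        [4,5] "sent" : S/N
        [5,6] "park" : N
    [6,7] "city" : S\(NP\N)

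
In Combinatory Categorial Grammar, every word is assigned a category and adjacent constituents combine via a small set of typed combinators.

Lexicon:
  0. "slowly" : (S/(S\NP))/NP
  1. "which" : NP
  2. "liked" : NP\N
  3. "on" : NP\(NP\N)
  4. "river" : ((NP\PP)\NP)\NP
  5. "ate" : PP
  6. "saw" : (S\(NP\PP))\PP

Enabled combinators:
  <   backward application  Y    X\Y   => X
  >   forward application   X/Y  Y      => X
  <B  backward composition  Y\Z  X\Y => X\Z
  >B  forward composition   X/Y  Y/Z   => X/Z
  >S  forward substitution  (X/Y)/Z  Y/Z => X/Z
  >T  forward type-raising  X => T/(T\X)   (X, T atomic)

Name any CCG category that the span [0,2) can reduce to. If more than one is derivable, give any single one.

S/(S\NP)

[0,7] S   >
  [0,2] S/(S\NP)   >
    [0,1] "slowly" : (S/(S\NP))/NP
    [1,2] "which" : NP
  [2,7] S\NP   <B
    [2,5] (NP\PP)\NP   <
      [2,4] NP   <
        [2,3] "liked" : NP\N
        [3,4] "on" : NP\(NP\N)
      [4,5] "river" : ((NP\PP)\NP)\NP
    [5,7] S\(NP\PP)   <
      [5,6] "ate" : PP
      [6,7] "saw" : (S\(NP\PP))\PP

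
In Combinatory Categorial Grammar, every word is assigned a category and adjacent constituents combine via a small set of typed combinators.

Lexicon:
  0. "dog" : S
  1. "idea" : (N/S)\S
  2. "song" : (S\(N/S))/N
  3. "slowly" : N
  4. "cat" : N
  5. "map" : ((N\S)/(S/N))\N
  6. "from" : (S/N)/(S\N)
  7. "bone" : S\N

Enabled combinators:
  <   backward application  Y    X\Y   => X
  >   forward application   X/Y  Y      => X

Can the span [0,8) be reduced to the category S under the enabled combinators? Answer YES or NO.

NO

S (N/S)\S (S\(N/S))/N N N ((N\S)/(S/N))\N (S/N)/(S\N) S\N
CKY chart[0,8] = {N}; S ∉ chart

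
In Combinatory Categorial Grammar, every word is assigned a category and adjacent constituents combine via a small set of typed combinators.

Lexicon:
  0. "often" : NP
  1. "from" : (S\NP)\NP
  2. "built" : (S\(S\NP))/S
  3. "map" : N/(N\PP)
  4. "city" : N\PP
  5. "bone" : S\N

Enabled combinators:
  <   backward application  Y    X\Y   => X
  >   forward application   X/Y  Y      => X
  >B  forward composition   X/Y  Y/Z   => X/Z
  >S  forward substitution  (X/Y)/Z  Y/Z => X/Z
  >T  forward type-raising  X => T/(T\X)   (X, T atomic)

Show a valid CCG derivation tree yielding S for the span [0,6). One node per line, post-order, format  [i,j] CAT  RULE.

[0,1] NP  lex  "often"
[1,2] (S\NP)\NP  lex  "from"
[0,2] S\NP  <  k=1
[2,3] (S\(S\NP))/S  lex  "built"
[3,4] N/(N\PP)  lex  "map"
[4,5] N\PP  lex  "city"
[3,5] N  >  k=4
[5,6] S\N  lex  "bone"
[3,6] S  <  k=5
[2,6] S\(S\NP)  >  k=3
[0,6] S  <  k=2

[0,6] S   <
  [0,2] S\NP   <
    [0,1] "often" : NP
    [1,2] "from" : (S\NP)\NP
  [2,6] S\(S\NP)   >
    [2,3] "built" : (S\(S\NP))/S
    [3,6] S   <
      [3,5] N   >
        [3,4] "map" : N/(N\PP)
        [4,5] "city" : N\PP
      [5,6] "bone" : S\N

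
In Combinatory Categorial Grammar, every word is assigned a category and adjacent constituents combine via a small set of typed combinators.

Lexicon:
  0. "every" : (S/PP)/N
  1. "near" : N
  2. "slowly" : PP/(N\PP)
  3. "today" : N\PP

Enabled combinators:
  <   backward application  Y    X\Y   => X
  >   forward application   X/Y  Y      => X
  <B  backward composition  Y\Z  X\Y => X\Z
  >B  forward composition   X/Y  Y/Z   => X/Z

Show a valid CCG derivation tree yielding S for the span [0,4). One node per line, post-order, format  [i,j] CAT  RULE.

[0,4] S   >
  [0,2] S/PP   >
    [0,1] "every" : (S/PP)/N
    [1,2] "near" : N
  [2,4] PP   >
    [2,3] "slowly" : PP/(N\PP)
    [3,4] "today" : N\PP

[0,1] (S/PP)/N  lex  "every"
[1,2] N  lex  "near"
[0,2] S/PP  >  k=1
[2,3] PP/(N\PP)  lex  "slowly"
[3,4] N\PP  lex  "today"
[2,4] PP  >  k=3
[0,4] S  >  k=2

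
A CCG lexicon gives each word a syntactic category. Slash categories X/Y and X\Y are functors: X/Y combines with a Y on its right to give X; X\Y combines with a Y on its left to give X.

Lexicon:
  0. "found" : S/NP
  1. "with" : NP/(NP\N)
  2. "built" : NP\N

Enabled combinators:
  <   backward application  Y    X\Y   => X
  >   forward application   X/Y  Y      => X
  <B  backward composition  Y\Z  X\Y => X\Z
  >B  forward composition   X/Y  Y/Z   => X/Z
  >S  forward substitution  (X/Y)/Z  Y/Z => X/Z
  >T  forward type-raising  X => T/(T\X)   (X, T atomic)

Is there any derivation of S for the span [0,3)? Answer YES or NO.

[0,3] S   >
  [0,1] "found" : S/NP
  [1,3] NP   >
    [1,2] "with" : NP/(NP\N)
    [2,3] "built" : NP\N

YES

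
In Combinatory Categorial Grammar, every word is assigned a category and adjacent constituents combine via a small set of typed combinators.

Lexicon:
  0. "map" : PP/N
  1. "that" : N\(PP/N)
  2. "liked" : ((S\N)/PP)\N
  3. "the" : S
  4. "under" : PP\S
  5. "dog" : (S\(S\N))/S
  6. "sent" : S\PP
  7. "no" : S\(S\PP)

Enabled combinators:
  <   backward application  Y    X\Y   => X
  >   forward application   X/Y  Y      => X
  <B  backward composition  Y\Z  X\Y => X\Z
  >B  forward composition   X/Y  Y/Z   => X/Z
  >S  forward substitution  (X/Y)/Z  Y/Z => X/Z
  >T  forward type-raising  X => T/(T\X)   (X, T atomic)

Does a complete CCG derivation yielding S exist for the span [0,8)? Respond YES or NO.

YES

[0,8] S   <
  [0,5] S\N   >
    [0,3] (S\N)/PP   <
      [0,2] N   <
        [0,1] "map" : PP/N
        [1,2] "that" : N\(PP/N)
      [2,3] "liked" : ((S\N)/PP)\N
    [3,5] PP   >
      [3,4] PP/(PP\S)   >T
        [3,4] "the" : S
      [4,5] "under" : PP\S
  [5,8] S\(S\N)   >
    [5,6] "dog" : (S\(S\N))/S
    [6,8] S   <
      [6,7] "sent" : S\PP
      [7,8] "no" : S\(S\PP)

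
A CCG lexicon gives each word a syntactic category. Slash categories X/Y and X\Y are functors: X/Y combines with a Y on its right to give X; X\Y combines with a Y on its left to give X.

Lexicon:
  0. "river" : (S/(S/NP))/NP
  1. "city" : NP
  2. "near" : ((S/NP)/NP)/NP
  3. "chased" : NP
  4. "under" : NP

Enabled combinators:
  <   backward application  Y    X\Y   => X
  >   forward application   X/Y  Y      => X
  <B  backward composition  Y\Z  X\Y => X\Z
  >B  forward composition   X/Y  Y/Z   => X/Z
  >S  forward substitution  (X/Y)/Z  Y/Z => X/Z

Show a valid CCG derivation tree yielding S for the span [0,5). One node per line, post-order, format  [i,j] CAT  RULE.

[0,5] S   >
  [0,2] S/(S/NP)   >
    [0,1] "river" : (S/(S/NP))/NP
    [1,2] "city" : NP
  [2,5] S/NP   >
    [2,4] (S/NP)/NP   >
      [2,3] "near" : ((S/NP)/NP)/NP
      [3,4] "chased" : NP
    [4,5] "under" : NP

[0,1] (S/(S/NP))/NP  lex  "river"
[1,2] NP  lex  "city"
[0,2] S/(S/NP)  >  k=1
[2,3] ((S/NP)/NP)/NP  lex  "near"
[3,4] NP  lex  "chased"
[2,4] (S/NP)/NP  >  k=3
[4,5] NP  lex  "under"
[2,5] S/NP  >  k=4
[0,5] S  >  k=2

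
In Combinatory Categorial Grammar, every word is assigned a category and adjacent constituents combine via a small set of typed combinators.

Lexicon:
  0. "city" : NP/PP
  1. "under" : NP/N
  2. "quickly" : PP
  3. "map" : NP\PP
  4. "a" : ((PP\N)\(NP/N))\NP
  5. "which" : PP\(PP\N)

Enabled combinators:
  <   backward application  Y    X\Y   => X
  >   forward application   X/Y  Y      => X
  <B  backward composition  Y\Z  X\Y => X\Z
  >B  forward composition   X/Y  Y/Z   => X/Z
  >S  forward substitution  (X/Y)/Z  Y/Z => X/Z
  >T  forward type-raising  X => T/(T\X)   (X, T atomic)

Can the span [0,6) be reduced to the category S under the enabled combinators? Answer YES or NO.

NP/PP NP/N PP NP\PP ((PP\N)\(NP/N))\NP PP\(PP\N)
CKY chart[0,6] = {N/(N\NP), NP, NP/(NP\NP), NP/(PP\PP), PP/(PP\NP), S/(S\NP)}; S ∉ chart

NO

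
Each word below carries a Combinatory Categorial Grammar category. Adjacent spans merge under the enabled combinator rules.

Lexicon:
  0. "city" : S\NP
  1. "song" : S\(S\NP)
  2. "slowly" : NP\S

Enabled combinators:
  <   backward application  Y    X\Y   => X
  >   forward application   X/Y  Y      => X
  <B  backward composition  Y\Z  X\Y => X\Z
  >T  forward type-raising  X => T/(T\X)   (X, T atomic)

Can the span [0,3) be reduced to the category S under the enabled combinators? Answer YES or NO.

NO

S\NP S\(S\NP) NP\S
CKY chart[0,3] = {N/(N\NP), NP, NP/(NP\NP), PP/(PP\NP), S/(S\NP)}; S ∉ chart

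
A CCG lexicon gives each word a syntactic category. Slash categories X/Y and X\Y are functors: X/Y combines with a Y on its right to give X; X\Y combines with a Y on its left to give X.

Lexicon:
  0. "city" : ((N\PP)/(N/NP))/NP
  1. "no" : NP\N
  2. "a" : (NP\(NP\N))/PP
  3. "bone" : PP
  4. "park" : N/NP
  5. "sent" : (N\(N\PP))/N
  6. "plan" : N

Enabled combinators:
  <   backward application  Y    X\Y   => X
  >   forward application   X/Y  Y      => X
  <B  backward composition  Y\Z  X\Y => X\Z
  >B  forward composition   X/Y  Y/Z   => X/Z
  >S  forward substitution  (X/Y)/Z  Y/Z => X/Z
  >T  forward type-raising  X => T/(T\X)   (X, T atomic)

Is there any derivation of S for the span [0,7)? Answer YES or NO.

((N\PP)/(N/NP))/NP NP\N (NP\(NP\N))/PP PP N/NP (N\(N\PP))/N N
CKY chart[0,7] = {N, N/(N\N), NP/(NP\N), PP/(PP\N), S/(S\N)}; S ∉ chart

NO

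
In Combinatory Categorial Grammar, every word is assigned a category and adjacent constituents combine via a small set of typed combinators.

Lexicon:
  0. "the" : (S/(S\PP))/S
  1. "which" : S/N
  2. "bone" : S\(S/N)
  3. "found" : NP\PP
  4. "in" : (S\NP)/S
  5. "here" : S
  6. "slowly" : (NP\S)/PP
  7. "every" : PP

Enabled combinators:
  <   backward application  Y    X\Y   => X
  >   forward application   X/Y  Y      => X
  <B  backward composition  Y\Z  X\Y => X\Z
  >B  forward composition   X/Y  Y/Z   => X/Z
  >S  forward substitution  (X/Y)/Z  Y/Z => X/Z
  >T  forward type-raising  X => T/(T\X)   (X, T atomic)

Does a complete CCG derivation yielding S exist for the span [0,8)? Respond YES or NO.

(S/(S\PP))/S S/N S\(S/N) NP\PP (S\NP)/S S (NP\S)/PP PP
CKY chart[0,8] = {N/(N\NP), NP, NP/(NP\NP), NP/(PP\PP), PP/(PP\NP), S/(S\NP)}; S ∉ chart

NO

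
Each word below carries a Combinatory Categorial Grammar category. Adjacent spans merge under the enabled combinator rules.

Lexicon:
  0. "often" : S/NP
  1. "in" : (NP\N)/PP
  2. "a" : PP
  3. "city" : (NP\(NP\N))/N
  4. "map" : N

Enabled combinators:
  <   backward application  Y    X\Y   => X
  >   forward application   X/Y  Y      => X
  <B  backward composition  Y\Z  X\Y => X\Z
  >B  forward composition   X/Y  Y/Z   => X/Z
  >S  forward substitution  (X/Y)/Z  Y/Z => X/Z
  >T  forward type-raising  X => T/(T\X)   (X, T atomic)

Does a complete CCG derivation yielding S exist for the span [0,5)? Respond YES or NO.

YES

[0,5] S   >
  [0,1] "often" : S/NP
  [1,5] NP   <
    [1,3] NP\N   >
      [1,2] "in" : (NP\N)/PP
      [2,3] "a" : PP
    [3,5] NP\(NP\N)   >
      [3,4] "city" : (NP\(NP\N))/N
      [4,5] "map" : N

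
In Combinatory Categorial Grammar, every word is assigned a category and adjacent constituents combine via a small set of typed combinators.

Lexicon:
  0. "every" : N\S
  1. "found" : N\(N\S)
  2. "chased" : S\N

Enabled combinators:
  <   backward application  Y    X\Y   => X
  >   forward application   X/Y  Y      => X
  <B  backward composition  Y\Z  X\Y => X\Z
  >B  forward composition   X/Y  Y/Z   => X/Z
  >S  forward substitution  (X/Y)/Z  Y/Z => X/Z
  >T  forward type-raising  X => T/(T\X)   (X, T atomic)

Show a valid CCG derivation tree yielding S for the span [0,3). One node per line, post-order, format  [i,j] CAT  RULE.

[0,1] N\S  lex  "every"
[1,2] N\(N\S)  lex  "found"
[0,2] N  <  k=1
[2,3] S\N  lex  "chased"
[0,3] S  <  k=2

[0,3] S   <
  [0,2] N   <
    [0,1] "every" : N\S
    [1,2] "found" : N\(N\S)
  [2,3] "chased" : S\N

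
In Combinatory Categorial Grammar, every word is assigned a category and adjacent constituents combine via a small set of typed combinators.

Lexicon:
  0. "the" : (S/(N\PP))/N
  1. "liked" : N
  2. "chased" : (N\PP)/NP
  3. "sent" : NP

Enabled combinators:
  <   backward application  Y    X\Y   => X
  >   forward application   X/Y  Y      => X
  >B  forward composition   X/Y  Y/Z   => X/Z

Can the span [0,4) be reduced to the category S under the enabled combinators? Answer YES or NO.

[0,4] S   >
  [0,2] S/(N\PP)   >
    [0,1] "the" : (S/(N\PP))/N
    [1,2] "liked" : N
  [2,4] N\PP   >
    [2,3] "chased" : (N\PP)/NP
    [3,4] "sent" : NP

YES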